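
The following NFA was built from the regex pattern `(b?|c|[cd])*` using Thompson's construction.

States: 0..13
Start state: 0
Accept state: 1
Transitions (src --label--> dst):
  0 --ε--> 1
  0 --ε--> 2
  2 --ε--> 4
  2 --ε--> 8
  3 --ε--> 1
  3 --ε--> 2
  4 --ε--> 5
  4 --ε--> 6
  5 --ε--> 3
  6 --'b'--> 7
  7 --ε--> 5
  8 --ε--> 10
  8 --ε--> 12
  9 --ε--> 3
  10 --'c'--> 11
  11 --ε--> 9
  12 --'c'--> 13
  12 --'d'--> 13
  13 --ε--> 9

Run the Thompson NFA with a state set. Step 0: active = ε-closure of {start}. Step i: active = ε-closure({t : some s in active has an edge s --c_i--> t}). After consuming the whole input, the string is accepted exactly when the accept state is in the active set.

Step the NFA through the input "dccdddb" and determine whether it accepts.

start: ε-closure({0}) = {0,1,2,3,4,5,6,8,10,12}
'd' @ 1: {1,2,3,4,5,6,8,9,10,12,13}  ✓accept
'c' @ 2: {1,2,3,4,5,6,8,9,10,11,12,13}  ✓accept
'c' @ 3: {1,2,3,4,5,6,8,9,10,11,12,13}  ✓accept
'd' @ 4: {1,2,3,4,5,6,8,9,10,12,13}  ✓accept
'd' @ 5: {1,2,3,4,5,6,8,9,10,12,13}  ✓accept
'd' @ 6: {1,2,3,4,5,6,8,9,10,12,13}  ✓accept
'b' @ 7: {1,2,3,4,5,6,7,8,10,12}  ✓accept
final: {1,2,3,4,5,6,7,8,10,12}; accept 1 in set

Answer: ACCEPT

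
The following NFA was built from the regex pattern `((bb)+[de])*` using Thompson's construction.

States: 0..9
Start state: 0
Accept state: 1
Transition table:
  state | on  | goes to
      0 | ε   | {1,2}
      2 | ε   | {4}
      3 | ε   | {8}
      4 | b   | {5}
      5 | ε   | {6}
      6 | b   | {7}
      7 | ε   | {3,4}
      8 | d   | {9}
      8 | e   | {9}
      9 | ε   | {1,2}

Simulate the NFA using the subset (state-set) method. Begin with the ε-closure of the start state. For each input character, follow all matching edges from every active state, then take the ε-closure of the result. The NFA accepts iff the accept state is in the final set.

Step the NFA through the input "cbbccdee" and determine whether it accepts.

Answer: REJECT

Steps:
S₀ = ε-closure({0}) = {0,1,2,4}
'c' @ 1: {}  — dead — no transitions
rest 'bbccdee' ignored (set empty)
end set {} — state 1 not in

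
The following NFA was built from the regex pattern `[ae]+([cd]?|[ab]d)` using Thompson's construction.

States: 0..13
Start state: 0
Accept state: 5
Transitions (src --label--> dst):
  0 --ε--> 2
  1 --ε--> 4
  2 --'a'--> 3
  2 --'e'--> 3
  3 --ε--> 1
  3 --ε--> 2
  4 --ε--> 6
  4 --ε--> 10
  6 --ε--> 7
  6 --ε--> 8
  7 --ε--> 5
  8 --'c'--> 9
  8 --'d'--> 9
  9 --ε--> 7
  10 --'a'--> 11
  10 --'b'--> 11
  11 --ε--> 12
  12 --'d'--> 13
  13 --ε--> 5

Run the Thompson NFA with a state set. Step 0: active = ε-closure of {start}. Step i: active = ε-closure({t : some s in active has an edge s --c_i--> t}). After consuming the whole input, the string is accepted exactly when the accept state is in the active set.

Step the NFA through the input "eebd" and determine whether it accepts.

S₀ = ε-closure({0}) = {0,2}
'e' @ 1: {1,2,3,4,5,6,7,8,10}  ✓accept
'e' @ 2: {1,2,3,4,5,6,7,8,10}  ✓accept
'b' @ 3: {11,12}
'd' @ 4: {5,13}  ✓accept
after full input: {5,13}  (accept=5 in)

Answer: ACCEPT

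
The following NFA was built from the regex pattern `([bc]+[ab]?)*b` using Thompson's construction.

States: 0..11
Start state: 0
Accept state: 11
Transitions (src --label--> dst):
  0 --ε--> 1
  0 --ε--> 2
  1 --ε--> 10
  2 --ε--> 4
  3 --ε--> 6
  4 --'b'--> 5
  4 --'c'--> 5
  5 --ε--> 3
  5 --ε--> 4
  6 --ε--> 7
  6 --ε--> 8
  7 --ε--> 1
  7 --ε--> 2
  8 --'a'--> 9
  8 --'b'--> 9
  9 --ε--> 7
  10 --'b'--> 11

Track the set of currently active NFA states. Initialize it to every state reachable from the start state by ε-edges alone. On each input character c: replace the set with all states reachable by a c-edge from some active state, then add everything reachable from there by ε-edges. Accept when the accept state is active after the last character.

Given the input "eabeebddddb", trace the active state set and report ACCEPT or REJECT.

initial (ε-close {0}): {0,1,2,4,10}
'e' @ 1: {}  — no active states
rest 'abeebddddb' ignored (set empty)
final: {}; accept 11 not in set

Answer: REJECT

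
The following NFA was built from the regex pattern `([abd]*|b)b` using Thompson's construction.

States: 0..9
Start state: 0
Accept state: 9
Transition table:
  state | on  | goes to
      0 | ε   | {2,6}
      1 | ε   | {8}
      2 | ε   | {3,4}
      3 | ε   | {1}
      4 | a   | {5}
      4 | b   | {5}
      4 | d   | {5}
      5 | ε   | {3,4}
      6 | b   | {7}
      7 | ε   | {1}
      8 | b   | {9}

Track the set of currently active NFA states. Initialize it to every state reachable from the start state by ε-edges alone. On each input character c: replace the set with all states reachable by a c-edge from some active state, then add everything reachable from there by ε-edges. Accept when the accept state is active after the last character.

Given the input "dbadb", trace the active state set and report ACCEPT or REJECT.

start: ε-closure({0}) = {0,1,2,3,4,6,8}
'd' @ 1: {1,3,4,5,8}
'b' @ 2: {1,3,4,5,8,9}  (accept∈set)
'a' @ 3: {1,3,4,5,8}
'd' @ 4: {1,3,4,5,8}
'b' @ 5: {1,3,4,5,8,9}  (accept∈set)
final: {1,3,4,5,8,9}; accept 9 in set

Answer: ACCEPT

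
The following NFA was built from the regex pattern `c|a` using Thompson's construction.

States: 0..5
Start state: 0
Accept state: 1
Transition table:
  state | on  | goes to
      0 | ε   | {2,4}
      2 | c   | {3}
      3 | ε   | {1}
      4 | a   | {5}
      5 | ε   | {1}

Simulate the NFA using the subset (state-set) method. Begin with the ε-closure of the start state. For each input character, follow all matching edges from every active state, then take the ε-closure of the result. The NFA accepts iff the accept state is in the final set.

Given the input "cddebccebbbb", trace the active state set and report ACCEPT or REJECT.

start: ε-closure({0}) = {0,2,4}
'c' @ 1: {1,3}  ✓accept
'd' @ 2: {}  — dead — no transitions
rest 'debccebbbb' ignored (set empty)
final: {}; accept 1 not in set

Answer: REJECT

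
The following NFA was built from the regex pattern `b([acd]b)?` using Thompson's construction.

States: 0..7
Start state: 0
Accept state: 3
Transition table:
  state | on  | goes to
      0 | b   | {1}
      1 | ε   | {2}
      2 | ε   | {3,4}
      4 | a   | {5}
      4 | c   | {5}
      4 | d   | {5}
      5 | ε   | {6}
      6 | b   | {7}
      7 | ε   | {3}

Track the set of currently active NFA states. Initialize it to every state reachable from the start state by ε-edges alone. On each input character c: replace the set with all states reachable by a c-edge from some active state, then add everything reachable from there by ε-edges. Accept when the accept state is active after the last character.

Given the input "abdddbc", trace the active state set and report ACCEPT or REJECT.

Answer: REJECT

Derivation:
start: ε-closure({0}) = {0}
'a' @ 1: {}  — no active states
rest 'bdddbc' ignored (set empty)
final: {}; accept 3 not in set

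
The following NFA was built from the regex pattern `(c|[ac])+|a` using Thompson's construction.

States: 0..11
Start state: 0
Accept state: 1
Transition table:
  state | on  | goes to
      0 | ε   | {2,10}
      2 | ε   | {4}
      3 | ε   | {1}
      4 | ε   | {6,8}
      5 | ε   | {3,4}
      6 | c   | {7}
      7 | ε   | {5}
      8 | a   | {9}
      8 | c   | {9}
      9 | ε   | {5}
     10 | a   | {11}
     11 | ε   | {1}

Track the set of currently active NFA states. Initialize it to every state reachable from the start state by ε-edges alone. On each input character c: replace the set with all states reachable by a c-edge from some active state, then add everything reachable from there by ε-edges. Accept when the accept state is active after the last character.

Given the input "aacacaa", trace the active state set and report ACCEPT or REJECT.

S₀ = ε-closure({0}) = {0,2,4,6,8,10}
'a' @ 1: {1,3,4,5,6,8,9,11}  (accept∈set)
'a' @ 2: {1,3,4,5,6,8,9}  (accept∈set)
'c' @ 3: {1,3,4,5,6,7,8,9}  (accept∈set)
'a' @ 4: {1,3,4,5,6,8,9}  (accept∈set)
'c' @ 5: {1,3,4,5,6,7,8,9}  (accept∈set)
'a' @ 6: {1,3,4,5,6,8,9}  (accept∈set)
'a' @ 7: {1,3,4,5,6,8,9}  (accept∈set)
end set {1,3,4,5,6,8,9} — state 1 in

Answer: ACCEPT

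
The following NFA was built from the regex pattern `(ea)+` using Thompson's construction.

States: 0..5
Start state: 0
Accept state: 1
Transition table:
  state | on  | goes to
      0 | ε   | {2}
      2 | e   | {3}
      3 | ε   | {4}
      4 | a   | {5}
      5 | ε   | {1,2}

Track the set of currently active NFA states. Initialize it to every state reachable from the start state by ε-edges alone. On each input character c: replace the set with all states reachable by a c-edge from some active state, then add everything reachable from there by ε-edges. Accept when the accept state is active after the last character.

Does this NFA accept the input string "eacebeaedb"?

Answer: REJECT

Trace:
initial (ε-close {0}): {0,2}
'e' @ 1: {3,4}
'a' @ 2: {1,2,5}  ✓accept
'c' @ 3: {}  — dead — no transitions
rest 'ebeaedb' ignored (set empty)
end set {} — state 1 not in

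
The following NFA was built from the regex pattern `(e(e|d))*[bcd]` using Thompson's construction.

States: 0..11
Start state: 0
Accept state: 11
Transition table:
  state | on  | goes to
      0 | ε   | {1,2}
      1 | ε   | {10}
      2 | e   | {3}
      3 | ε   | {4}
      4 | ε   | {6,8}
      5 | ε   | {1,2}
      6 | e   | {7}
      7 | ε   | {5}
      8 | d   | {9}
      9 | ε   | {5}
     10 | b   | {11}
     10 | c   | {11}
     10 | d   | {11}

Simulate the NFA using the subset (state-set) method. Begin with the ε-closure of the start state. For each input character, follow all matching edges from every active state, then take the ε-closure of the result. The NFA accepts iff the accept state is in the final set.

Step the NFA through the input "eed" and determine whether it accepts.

initial (ε-close {0}): {0,1,2,10}
'e' @ 1: {3,4,6,8}
'e' @ 2: {1,2,5,7,10}
'd' @ 3: {11}  ✓accept
end set {11} — state 11 in

Answer: ACCEPT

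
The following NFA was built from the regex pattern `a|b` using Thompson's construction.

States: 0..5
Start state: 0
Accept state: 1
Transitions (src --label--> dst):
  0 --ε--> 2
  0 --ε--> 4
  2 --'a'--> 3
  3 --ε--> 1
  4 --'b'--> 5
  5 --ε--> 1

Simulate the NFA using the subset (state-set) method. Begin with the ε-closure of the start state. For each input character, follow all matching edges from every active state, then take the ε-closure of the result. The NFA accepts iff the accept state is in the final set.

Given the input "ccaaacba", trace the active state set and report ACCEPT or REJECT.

Answer: REJECT

Trace:
start: ε-closure({0}) = {0,2,4}
'c' @ 1: {}  — dead — no transitions
rest 'caaacba' ignored (set empty)
end set {} — state 1 not in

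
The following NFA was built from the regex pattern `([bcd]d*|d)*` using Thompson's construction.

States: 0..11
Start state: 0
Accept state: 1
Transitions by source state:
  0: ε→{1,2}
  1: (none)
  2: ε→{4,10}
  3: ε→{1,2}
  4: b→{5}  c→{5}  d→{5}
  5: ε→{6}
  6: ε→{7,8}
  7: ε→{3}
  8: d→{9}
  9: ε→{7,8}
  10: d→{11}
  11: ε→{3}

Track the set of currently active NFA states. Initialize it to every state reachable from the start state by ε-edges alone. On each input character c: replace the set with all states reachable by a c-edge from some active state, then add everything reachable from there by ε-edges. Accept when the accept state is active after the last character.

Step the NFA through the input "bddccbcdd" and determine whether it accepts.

S₀ = ε-closure({0}) = {0,1,2,4,10}
'b' @ 1: {1,2,3,4,5,6,7,8,10}  ✓accept
'd' @ 2: {1,2,3,4,5,6,7,8,9,10,11}  ✓accept
'd' @ 3: {1,2,3,4,5,6,7,8,9,10,11}  ✓accept
'c' @ 4: {1,2,3,4,5,6,7,8,10}  ✓accept
'c' @ 5: {1,2,3,4,5,6,7,8,10}  ✓accept
'b' @ 6: {1,2,3,4,5,6,7,8,10}  ✓accept
'c' @ 7: {1,2,3,4,5,6,7,8,10}  ✓accept
'd' @ 8: {1,2,3,4,5,6,7,8,9,10,11}  ✓accept
'd' @ 9: {1,2,3,4,5,6,7,8,9,10,11}  ✓accept
final: {1,2,3,4,5,6,7,8,9,10,11}; accept 1 in set

Answer: ACCEPT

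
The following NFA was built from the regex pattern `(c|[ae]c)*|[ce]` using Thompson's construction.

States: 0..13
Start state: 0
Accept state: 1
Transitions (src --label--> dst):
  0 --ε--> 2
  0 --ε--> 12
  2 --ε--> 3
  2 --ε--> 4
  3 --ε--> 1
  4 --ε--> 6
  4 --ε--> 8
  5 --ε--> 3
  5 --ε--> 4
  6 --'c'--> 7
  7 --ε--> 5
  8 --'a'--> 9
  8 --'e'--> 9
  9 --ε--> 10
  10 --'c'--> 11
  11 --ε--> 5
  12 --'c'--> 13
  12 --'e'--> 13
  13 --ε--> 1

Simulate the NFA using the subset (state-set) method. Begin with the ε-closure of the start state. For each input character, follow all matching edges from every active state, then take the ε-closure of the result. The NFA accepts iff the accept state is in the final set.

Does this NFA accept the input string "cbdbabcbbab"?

Answer: REJECT

Steps:
S₀ = ε-closure({0}) = {0,1,2,3,4,6,8,12}
'c' @ 1: {1,3,4,5,6,7,8,13}  ✓accept
'b' @ 2: {}  — state set empty
rest 'dbabcbbab' ignored (set empty)
after full input: {}  (accept=1 not in)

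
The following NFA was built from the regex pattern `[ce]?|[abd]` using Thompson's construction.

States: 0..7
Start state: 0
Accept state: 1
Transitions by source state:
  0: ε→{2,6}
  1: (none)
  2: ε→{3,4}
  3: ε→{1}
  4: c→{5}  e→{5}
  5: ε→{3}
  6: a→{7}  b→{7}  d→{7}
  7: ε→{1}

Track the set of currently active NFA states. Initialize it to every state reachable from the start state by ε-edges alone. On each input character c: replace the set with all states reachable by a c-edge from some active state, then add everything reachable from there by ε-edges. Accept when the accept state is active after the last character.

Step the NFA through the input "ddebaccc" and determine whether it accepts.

S₀ = ε-closure({0}) = {0,1,2,3,4,6}
'd' @ 1: {1,7}  (accept∈set)
'd' @ 2: {}  — no active states
rest 'ebaccc' ignored (set empty)
after full input: {}  (accept=1 not in)

Answer: REJECT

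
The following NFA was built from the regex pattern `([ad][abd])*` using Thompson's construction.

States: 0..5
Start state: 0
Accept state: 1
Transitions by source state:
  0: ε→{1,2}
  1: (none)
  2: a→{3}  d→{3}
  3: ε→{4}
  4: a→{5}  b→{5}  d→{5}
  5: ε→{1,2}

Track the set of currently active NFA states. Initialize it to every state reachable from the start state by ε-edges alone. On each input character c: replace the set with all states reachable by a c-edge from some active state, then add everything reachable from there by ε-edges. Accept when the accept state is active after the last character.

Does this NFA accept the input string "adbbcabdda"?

Answer: REJECT

Derivation:
start: ε-closure({0}) = {0,1,2}
'a' @ 1: {3,4}
'd' @ 2: {1,2,5}  (accept∈set)
'b' @ 3: {}  — state set empty
rest 'bcabdda' ignored (set empty)
end set {} — state 1 not in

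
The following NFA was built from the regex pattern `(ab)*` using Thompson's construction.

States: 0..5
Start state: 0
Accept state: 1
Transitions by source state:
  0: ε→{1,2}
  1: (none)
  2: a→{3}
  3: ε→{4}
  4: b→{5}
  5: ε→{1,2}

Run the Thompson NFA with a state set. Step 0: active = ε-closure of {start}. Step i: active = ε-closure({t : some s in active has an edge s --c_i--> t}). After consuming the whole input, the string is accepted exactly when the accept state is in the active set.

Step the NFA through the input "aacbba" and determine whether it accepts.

S₀ = ε-closure({0}) = {0,1,2}
'a' @ 1: {3,4}
'a' @ 2: {}  — dead — no transitions
rest 'cbba' ignored (set empty)
end set {} — state 1 not in

Answer: REJECT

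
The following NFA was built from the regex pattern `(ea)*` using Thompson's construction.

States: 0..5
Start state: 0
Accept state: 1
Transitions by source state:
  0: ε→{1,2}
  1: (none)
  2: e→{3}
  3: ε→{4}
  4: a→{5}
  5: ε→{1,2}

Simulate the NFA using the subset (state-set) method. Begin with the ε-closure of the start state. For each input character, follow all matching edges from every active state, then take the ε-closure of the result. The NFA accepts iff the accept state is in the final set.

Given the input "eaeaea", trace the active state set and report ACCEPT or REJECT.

Answer: ACCEPT

Steps:
S₀ = ε-closure({0}) = {0,1,2}
'e' @ 1: {3,4}
'a' @ 2: {1,2,5}  [accepting]
'e' @ 3: {3,4}
'a' @ 4: {1,2,5}  [accepting]
'e' @ 5: {3,4}
'a' @ 6: {1,2,5}  [accepting]
final: {1,2,5}; accept 1 in set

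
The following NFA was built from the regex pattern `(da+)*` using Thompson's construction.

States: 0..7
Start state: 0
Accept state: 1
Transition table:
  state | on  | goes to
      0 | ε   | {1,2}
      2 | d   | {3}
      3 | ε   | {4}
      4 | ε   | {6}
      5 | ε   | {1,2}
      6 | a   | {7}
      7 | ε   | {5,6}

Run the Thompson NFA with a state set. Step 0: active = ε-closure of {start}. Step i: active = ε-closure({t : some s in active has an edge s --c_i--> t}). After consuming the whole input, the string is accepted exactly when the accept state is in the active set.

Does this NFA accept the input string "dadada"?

S₀ = ε-closure({0}) = {0,1,2}
'd' @ 1: {3,4,6}
'a' @ 2: {1,2,5,6,7}  [accepting]
'd' @ 3: {3,4,6}
'a' @ 4: {1,2,5,6,7}  [accepting]
'd' @ 5: {3,4,6}
'a' @ 6: {1,2,5,6,7}  [accepting]
end set {1,2,5,6,7} — state 1 in

Answer: ACCEPT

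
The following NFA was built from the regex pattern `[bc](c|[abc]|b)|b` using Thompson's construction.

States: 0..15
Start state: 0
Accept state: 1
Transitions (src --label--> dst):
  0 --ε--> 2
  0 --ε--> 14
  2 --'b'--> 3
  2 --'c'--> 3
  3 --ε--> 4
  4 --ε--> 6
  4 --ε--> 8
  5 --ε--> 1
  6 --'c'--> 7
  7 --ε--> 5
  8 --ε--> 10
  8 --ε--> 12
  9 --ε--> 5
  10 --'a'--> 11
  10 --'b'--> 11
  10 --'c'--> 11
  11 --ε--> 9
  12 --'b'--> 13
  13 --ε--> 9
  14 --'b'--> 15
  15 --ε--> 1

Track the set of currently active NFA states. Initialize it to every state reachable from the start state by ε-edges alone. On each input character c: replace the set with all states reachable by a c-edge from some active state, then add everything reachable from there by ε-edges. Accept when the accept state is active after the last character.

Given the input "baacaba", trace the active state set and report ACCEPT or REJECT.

Answer: REJECT

Steps:
start: ε-closure({0}) = {0,2,14}
'b' @ 1: {1,3,4,6,8,10,12,15}  (accept∈set)
'a' @ 2: {1,5,9,11}  (accept∈set)
'a' @ 3: {}  — state set empty
rest 'caba' ignored (set empty)
end set {} — state 1 not in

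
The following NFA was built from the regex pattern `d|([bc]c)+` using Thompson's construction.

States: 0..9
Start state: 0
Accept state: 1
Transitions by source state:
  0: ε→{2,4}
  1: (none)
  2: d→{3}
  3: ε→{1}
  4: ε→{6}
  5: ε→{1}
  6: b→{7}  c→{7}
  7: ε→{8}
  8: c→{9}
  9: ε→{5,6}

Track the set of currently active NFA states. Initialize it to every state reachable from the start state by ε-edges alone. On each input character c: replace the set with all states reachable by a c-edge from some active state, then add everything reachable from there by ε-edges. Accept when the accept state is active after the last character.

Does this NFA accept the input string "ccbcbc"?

Answer: ACCEPT

Trace:
S₀ = ε-closure({0}) = {0,2,4,6}
'c' @ 1: {7,8}
'c' @ 2: {1,5,6,9}  (accept∈set)
'b' @ 3: {7,8}
'c' @ 4: {1,5,6,9}  (accept∈set)
'b' @ 5: {7,8}
'c' @ 6: {1,5,6,9}  (accept∈set)
final: {1,5,6,9}; accept 1 in set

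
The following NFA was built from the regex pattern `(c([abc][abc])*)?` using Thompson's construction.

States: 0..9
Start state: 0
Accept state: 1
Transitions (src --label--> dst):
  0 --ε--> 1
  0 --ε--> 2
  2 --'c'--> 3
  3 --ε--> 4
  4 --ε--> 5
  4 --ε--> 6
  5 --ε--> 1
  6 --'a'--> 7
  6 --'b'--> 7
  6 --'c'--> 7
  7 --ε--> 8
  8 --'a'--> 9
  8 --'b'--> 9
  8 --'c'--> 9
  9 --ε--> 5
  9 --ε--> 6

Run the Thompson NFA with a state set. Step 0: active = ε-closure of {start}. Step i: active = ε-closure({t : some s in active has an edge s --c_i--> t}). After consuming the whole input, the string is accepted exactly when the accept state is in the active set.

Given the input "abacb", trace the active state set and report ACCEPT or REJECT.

start: ε-closure({0}) = {0,1,2}
'a' @ 1: {}  — state set empty
rest 'bacb' ignored (set empty)
after full input: {}  (accept=1 not in)

Answer: REJECT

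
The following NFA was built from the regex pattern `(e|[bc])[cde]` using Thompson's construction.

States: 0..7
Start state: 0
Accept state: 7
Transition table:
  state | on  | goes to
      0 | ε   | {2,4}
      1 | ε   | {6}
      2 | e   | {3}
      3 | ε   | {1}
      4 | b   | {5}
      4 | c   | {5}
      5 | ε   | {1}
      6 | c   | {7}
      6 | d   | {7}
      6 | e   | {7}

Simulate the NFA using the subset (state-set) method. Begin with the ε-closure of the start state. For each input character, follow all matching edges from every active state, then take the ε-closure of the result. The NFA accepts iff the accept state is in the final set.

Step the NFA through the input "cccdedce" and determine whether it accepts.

Answer: REJECT

Trace:
initial (ε-close {0}): {0,2,4}
'c' @ 1: {1,5,6}
'c' @ 2: {7}  (accept∈set)
'c' @ 3: {}  — state set empty
rest 'dedce' ignored (set empty)
final: {}; accept 7 not in set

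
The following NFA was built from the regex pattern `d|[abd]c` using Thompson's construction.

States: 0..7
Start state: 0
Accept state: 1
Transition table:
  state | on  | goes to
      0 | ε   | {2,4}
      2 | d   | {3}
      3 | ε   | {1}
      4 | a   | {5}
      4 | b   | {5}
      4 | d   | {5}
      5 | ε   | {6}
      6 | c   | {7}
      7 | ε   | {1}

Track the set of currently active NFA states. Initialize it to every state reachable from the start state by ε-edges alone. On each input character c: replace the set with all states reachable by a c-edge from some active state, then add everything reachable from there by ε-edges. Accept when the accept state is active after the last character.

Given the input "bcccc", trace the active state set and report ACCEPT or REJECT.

Answer: REJECT

Derivation:
start: ε-closure({0}) = {0,2,4}
'b' @ 1: {5,6}
'c' @ 2: {1,7}  ✓accept
'c' @ 3: {}  — no active states
rest 'cc' ignored (set empty)
final: {}; accept 1 not in set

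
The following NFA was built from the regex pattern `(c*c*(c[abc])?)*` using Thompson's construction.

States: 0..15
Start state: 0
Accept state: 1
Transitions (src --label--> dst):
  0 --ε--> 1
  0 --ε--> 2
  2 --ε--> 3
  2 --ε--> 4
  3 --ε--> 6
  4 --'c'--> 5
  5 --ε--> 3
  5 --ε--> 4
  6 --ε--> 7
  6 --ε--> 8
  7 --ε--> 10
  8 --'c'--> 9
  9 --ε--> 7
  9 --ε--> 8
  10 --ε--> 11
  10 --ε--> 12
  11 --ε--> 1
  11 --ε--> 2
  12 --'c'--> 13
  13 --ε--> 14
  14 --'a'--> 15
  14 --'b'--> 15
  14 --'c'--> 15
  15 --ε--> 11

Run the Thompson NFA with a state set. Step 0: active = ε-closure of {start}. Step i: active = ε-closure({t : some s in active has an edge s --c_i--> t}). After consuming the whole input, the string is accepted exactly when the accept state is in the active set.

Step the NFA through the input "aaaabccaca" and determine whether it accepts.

S₀ = ε-closure({0}) = {0,1,2,3,4,6,7,8,10,11,12}
'a' @ 1: {}  — no active states
rest 'aaabccaca' ignored (set empty)
final: {}; accept 1 not in set

Answer: REJECT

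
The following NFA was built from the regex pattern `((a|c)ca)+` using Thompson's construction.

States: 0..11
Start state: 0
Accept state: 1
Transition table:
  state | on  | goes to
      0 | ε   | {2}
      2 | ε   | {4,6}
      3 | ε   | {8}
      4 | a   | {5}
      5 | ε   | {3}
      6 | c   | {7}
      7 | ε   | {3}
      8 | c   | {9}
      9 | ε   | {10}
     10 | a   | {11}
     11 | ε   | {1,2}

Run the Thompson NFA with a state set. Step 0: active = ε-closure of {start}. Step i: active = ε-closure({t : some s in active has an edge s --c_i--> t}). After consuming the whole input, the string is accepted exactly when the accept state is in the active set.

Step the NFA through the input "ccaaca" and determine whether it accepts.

Answer: ACCEPT

Trace:
start: ε-closure({0}) = {0,2,4,6}
'c' @ 1: {3,7,8}
'c' @ 2: {9,10}
'a' @ 3: {1,2,4,6,11}  ✓accept
'a' @ 4: {3,5,8}
'c' @ 5: {9,10}
'a' @ 6: {1,2,4,6,11}  ✓accept
after full input: {1,2,4,6,11}  (accept=1 in)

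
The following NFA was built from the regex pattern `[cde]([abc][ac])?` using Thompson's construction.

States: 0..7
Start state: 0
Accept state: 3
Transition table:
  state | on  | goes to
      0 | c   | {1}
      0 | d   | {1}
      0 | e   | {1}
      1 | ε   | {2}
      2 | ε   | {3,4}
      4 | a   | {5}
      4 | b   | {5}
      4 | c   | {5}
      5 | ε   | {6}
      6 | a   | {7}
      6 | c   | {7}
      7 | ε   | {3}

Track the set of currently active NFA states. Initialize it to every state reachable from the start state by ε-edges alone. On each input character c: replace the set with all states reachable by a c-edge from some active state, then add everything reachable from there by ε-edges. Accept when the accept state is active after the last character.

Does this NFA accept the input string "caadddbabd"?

start: ε-closure({0}) = {0}
'c' @ 1: {1,2,3,4}  (accept∈set)
'a' @ 2: {5,6}
'a' @ 3: {3,7}  (accept∈set)
'd' @ 4: {}  — dead — no transitions
rest 'ddbabd' ignored (set empty)
after full input: {}  (accept=3 not in)

Answer: REJECT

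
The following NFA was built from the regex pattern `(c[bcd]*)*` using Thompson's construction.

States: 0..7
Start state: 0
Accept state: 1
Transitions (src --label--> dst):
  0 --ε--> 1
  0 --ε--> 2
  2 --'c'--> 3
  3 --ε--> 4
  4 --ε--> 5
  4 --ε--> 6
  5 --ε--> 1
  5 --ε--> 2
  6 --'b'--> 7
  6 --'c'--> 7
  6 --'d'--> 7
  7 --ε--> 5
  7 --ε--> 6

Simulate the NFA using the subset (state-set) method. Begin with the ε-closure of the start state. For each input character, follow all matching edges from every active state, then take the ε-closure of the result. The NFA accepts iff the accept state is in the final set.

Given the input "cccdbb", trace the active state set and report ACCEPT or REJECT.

initial (ε-close {0}): {0,1,2}
'c' @ 1: {1,2,3,4,5,6}  [accepting]
'c' @ 2: {1,2,3,4,5,6,7}  [accepting]
'c' @ 3: {1,2,3,4,5,6,7}  [accepting]
'd' @ 4: {1,2,5,6,7}  [accepting]
'b' @ 5: {1,2,5,6,7}  [accepting]
'b' @ 6: {1,2,5,6,7}  [accepting]
final: {1,2,5,6,7}; accept 1 in set

Answer: ACCEPT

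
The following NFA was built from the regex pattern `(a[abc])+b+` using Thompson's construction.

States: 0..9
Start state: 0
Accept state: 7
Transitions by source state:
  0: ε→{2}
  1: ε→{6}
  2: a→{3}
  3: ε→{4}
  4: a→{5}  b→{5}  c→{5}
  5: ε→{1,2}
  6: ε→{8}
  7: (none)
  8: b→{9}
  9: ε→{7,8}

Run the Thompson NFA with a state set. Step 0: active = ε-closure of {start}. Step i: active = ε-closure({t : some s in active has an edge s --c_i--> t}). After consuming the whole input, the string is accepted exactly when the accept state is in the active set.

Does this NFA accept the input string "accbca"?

Answer: REJECT

Trace:
S₀ = ε-closure({0}) = {0,2}
'a' @ 1: {3,4}
'c' @ 2: {1,2,5,6,8}
'c' @ 3: {}  — no active states
rest 'bca' ignored (set empty)
final: {}; accept 7 not in set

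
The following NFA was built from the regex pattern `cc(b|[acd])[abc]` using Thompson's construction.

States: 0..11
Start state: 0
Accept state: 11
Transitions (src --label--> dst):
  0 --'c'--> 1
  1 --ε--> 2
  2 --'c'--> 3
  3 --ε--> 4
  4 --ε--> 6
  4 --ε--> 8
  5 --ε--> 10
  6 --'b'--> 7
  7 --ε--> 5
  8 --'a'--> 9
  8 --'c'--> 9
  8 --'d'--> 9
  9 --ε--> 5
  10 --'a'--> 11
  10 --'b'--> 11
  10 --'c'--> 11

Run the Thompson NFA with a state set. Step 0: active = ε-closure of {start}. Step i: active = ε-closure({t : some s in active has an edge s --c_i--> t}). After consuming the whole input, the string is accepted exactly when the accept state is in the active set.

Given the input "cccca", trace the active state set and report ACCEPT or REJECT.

initial (ε-close {0}): {0}
'c' @ 1: {1,2}
'c' @ 2: {3,4,6,8}
'c' @ 3: {5,9,10}
'c' @ 4: {11}  ✓accept
'a' @ 5: {}  — no active states
after full input: {}  (accept=11 not in)

Answer: REJECT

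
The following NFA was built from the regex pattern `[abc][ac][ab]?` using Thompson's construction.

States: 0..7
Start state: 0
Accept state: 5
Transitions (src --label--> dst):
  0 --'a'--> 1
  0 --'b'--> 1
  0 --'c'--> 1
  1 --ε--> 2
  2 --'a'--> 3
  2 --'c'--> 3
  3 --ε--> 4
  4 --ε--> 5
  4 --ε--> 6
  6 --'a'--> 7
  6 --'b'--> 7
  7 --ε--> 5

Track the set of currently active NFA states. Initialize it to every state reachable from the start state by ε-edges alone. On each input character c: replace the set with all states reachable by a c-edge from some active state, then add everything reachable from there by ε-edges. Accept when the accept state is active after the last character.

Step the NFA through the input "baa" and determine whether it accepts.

Answer: ACCEPT

Steps:
start: ε-closure({0}) = {0}
'b' @ 1: {1,2}
'a' @ 2: {3,4,5,6}  (accept∈set)
'a' @ 3: {5,7}  (accept∈set)
end set {5,7} — state 5 in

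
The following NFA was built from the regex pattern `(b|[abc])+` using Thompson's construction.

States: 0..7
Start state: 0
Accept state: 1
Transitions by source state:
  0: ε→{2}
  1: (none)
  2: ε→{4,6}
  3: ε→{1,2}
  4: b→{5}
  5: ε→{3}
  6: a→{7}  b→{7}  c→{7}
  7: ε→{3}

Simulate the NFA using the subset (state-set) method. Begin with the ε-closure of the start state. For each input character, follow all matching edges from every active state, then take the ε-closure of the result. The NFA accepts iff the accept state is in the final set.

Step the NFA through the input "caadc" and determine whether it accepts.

initial (ε-close {0}): {0,2,4,6}
'c' @ 1: {1,2,3,4,6,7}  [accepting]
'a' @ 2: {1,2,3,4,6,7}  [accepting]
'a' @ 3: {1,2,3,4,6,7}  [accepting]
'd' @ 4: {}  — state set empty
rest 'c' ignored (set empty)
final: {}; accept 1 not in set

Answer: REJECT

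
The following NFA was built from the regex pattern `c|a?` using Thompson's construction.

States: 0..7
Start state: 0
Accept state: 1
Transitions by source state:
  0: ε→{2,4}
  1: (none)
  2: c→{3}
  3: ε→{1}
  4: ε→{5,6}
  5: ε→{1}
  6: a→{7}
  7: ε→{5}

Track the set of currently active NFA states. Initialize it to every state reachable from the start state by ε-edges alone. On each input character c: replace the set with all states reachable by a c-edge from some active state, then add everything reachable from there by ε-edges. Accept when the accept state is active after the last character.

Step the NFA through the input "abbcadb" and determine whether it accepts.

Answer: REJECT

Derivation:
start: ε-closure({0}) = {0,1,2,4,5,6}
'a' @ 1: {1,5,7}  ✓accept
'b' @ 2: {}  — state set empty
rest 'bcadb' ignored (set empty)
final: {}; accept 1 not in set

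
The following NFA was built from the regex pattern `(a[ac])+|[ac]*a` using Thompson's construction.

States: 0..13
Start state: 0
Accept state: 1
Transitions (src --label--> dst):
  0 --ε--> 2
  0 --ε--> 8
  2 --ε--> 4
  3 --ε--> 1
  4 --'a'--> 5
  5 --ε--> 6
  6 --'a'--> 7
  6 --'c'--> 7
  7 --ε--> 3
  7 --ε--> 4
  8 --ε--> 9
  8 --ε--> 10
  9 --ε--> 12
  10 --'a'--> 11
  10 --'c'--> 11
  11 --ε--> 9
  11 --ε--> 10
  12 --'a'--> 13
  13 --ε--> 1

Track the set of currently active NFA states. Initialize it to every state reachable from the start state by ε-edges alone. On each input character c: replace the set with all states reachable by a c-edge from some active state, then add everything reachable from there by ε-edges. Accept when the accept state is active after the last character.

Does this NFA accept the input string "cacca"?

initial (ε-close {0}): {0,2,4,8,9,10,12}
'c' @ 1: {9,10,11,12}
'a' @ 2: {1,9,10,11,12,13}  ✓accept
'c' @ 3: {9,10,11,12}
'c' @ 4: {9,10,11,12}
'a' @ 5: {1,9,10,11,12,13}  ✓accept
after full input: {1,9,10,11,12,13}  (accept=1 in)

Answer: ACCEPT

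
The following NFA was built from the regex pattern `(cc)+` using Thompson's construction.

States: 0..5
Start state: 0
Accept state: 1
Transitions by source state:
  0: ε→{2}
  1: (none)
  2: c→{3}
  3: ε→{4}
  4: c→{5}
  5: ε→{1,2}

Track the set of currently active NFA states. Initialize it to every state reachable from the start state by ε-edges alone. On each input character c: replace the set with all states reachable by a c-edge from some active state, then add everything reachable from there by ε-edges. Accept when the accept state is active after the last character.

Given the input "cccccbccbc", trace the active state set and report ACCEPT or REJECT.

Answer: REJECT

Steps:
S₀ = ε-closure({0}) = {0,2}
'c' @ 1: {3,4}
'c' @ 2: {1,2,5}  ✓accept
'c' @ 3: {3,4}
'c' @ 4: {1,2,5}  ✓accept
'c' @ 5: {3,4}
'b' @ 6: {}  — no active states
rest 'ccbc' ignored (set empty)
final: {}; accept 1 not in set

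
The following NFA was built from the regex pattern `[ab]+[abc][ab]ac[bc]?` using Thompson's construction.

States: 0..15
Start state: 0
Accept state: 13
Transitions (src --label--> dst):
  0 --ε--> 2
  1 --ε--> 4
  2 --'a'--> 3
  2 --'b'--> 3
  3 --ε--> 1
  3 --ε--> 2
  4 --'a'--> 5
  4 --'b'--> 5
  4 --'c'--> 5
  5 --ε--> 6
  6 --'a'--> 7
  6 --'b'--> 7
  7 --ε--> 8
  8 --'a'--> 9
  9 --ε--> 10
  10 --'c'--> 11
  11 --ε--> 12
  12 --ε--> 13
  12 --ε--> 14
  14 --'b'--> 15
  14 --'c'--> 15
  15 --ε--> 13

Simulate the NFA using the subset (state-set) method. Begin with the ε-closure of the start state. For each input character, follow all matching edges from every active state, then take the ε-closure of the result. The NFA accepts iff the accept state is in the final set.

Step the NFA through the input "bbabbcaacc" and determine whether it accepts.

Answer: ACCEPT

Derivation:
start: ε-closure({0}) = {0,2}
'b' @ 1: {1,2,3,4}
'b' @ 2: {1,2,3,4,5,6}
'a' @ 3: {1,2,3,4,5,6,7,8}
'b' @ 4: {1,2,3,4,5,6,7,8}
'b' @ 5: {1,2,3,4,5,6,7,8}
'c' @ 6: {5,6}
'a' @ 7: {7,8}
'a' @ 8: {9,10}
'c' @ 9: {11,12,13,14}  (accept∈set)
'c' @ 10: {13,15}  (accept∈set)
end set {13,15} — state 13 in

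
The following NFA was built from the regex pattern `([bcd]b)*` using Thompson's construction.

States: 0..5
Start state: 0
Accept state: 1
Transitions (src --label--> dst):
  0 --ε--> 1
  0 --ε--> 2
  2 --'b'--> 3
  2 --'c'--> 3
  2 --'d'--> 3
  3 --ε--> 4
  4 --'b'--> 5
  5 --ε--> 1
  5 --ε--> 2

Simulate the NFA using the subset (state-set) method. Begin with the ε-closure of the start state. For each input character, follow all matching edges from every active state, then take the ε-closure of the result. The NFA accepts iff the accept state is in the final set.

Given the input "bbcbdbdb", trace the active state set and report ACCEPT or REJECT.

initial (ε-close {0}): {0,1,2}
'b' @ 1: {3,4}
'b' @ 2: {1,2,5}  (accept∈set)
'c' @ 3: {3,4}
'b' @ 4: {1,2,5}  (accept∈set)
'd' @ 5: {3,4}
'b' @ 6: {1,2,5}  (accept∈set)
'd' @ 7: {3,4}
'b' @ 8: {1,2,5}  (accept∈set)
after full input: {1,2,5}  (accept=1 in)

Answer: ACCEPT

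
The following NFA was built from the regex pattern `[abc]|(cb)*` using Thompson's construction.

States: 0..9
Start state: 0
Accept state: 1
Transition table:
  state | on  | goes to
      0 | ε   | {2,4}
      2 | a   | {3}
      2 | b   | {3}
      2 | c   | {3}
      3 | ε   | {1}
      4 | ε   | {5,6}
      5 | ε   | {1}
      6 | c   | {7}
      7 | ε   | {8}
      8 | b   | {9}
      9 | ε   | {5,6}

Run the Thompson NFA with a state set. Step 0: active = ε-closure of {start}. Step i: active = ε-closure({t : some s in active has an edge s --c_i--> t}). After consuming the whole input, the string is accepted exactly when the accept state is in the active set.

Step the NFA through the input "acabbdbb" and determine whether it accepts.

Answer: REJECT

Steps:
initial (ε-close {0}): {0,1,2,4,5,6}
'a' @ 1: {1,3}  ✓accept
'c' @ 2: {}  — dead — no transitions
rest 'abbdbb' ignored (set empty)
final: {}; accept 1 not in set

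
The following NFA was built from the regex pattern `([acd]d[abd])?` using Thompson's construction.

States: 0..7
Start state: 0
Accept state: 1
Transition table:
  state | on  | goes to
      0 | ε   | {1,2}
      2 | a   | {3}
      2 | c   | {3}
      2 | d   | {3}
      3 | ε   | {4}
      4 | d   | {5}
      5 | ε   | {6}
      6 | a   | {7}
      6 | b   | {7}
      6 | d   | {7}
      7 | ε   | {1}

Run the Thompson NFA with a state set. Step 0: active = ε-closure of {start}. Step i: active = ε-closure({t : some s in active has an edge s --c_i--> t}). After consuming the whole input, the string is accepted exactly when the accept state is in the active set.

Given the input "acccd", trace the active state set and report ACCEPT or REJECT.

S₀ = ε-closure({0}) = {0,1,2}
'a' @ 1: {3,4}
'c' @ 2: {}  — dead — no transitions
rest 'ccd' ignored (set empty)
end set {} — state 1 not in

Answer: REJECT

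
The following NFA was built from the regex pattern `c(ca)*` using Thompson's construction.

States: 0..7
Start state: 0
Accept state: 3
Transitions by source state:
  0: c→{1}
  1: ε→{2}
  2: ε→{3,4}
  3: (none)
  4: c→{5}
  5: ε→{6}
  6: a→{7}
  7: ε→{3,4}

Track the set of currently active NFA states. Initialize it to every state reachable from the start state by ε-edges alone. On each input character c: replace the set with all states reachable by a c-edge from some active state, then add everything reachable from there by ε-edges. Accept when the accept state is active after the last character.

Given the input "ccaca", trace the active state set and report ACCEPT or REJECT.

Answer: ACCEPT

Derivation:
start: ε-closure({0}) = {0}
'c' @ 1: {1,2,3,4}  ✓accept
'c' @ 2: {5,6}
'a' @ 3: {3,4,7}  ✓accept
'c' @ 4: {5,6}
'a' @ 5: {3,4,7}  ✓accept
after full input: {3,4,7}  (accept=3 in)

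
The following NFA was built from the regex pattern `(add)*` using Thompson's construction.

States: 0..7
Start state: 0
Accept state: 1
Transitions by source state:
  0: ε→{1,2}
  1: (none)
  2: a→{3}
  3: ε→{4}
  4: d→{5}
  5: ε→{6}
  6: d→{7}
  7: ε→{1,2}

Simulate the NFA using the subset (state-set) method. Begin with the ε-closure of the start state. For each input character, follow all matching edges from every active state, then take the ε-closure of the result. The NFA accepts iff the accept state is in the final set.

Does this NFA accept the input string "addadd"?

S₀ = ε-closure({0}) = {0,1,2}
'a' @ 1: {3,4}
'd' @ 2: {5,6}
'd' @ 3: {1,2,7}  ✓accept
'a' @ 4: {3,4}
'd' @ 5: {5,6}
'd' @ 6: {1,2,7}  ✓accept
end set {1,2,7} — state 1 in

Answer: ACCEPT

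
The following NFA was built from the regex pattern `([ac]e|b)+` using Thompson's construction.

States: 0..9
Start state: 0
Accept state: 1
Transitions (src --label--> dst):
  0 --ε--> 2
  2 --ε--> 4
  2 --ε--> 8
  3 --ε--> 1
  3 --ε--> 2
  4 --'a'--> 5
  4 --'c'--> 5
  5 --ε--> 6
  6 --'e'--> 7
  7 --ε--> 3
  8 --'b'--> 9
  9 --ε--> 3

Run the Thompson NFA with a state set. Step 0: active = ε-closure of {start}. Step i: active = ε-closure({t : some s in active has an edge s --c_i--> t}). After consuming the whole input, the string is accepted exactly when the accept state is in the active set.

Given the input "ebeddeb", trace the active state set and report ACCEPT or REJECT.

Answer: REJECT

Derivation:
initial (ε-close {0}): {0,2,4,8}
'e' @ 1: {}  — state set empty
rest 'beddeb' ignored (set empty)
after full input: {}  (accept=1 not in)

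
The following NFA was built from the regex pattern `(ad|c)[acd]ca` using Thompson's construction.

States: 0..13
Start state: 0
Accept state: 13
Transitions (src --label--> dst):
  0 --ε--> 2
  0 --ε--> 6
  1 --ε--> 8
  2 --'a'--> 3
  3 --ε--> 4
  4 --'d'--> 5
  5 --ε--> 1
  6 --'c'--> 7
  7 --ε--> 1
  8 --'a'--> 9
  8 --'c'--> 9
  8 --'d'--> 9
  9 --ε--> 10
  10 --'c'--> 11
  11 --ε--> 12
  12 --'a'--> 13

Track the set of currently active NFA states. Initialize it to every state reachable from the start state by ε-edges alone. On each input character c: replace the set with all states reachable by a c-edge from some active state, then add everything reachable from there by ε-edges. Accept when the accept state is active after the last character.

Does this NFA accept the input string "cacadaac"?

Answer: REJECT

Steps:
initial (ε-close {0}): {0,2,6}
'c' @ 1: {1,7,8}
'a' @ 2: {9,10}
'c' @ 3: {11,12}
'a' @ 4: {13}  (accept∈set)
'd' @ 5: {}  — state set empty
rest 'aac' ignored (set empty)
after full input: {}  (accept=13 not in)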